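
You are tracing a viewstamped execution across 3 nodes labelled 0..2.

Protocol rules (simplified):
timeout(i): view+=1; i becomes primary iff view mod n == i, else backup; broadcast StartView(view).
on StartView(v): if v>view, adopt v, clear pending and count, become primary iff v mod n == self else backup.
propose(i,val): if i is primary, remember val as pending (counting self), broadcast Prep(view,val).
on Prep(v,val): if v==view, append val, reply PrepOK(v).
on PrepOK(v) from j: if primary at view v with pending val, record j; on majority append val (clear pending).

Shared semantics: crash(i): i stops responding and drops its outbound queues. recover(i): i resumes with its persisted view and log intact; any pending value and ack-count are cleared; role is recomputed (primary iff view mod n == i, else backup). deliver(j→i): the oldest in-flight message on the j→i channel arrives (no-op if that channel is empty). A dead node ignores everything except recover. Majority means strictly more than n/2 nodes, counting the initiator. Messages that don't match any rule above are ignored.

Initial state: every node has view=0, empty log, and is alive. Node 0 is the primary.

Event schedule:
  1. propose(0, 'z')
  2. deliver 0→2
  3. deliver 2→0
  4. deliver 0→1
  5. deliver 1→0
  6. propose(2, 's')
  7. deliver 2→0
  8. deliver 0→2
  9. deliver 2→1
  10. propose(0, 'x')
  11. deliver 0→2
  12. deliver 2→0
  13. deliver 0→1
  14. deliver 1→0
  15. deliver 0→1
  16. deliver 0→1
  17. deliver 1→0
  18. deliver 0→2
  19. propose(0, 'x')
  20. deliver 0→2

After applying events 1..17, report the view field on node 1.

e1 propose(0,'z'): ·
e2 deliver 0→2: 2[back,v=0,z]
e3 deliver 2→0: 0[prim,v=0,z]
e4 deliver 0→1: 1[back,v=0,z]
e5 deliver 1→0: ·
e6 propose(2,'s'): ·
e7 deliver 2→0: ·
e8 deliver 0→2: ·
e9 deliver 2→1: ·
e10 propose(0,'x'): ·
e11 deliver 0→2: 2[back,v=0,z,x]
e12 deliver 2→0: 0[prim,v=0,z,x]
e13 deliver 0→1: 1[back,v=0,z,x]
e14 deliver 1→0: ·
e15 deliver 0→1: ·
e16 deliver 0→1: ·
e17 deliver 1→0: ·

0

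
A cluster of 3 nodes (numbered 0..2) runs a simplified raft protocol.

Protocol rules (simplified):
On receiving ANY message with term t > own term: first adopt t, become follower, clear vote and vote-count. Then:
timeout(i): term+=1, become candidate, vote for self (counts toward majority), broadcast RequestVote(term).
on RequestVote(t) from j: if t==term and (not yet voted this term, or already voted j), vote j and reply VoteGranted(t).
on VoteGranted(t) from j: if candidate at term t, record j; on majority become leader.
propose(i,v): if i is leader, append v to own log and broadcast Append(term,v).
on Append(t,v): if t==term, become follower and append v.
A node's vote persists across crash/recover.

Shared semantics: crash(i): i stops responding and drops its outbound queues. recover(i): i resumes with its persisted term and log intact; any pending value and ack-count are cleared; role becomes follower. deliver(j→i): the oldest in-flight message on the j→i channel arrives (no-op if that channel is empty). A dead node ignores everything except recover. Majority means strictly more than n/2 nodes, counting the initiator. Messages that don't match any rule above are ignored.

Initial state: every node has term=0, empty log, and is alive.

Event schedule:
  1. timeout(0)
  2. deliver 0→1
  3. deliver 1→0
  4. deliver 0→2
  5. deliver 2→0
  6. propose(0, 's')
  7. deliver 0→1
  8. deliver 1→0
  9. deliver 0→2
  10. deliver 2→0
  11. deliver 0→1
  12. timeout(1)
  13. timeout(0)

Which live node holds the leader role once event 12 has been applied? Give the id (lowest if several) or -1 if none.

0

e1 timeout(0): 0[cand,t=1,-]
e2 deliver 0→1: 1[foll,t=1,-]
e3 deliver 1→0: 0[lead,t=1,-]
e4 deliver 0→2: 2[foll,t=1,-]
e5 deliver 2→0: ·
e6 propose(0,'s'): 0[lead,t=1,s]
e7 deliver 0→1: 1[foll,t=1,s]
e8 deliver 1→0: ·
e9 deliver 0→2: 2[foll,t=1,s]
e10 deliver 2→0: ·
e11 deliver 0→1: ·
e12 timeout(1): 1[cand,t=2,s]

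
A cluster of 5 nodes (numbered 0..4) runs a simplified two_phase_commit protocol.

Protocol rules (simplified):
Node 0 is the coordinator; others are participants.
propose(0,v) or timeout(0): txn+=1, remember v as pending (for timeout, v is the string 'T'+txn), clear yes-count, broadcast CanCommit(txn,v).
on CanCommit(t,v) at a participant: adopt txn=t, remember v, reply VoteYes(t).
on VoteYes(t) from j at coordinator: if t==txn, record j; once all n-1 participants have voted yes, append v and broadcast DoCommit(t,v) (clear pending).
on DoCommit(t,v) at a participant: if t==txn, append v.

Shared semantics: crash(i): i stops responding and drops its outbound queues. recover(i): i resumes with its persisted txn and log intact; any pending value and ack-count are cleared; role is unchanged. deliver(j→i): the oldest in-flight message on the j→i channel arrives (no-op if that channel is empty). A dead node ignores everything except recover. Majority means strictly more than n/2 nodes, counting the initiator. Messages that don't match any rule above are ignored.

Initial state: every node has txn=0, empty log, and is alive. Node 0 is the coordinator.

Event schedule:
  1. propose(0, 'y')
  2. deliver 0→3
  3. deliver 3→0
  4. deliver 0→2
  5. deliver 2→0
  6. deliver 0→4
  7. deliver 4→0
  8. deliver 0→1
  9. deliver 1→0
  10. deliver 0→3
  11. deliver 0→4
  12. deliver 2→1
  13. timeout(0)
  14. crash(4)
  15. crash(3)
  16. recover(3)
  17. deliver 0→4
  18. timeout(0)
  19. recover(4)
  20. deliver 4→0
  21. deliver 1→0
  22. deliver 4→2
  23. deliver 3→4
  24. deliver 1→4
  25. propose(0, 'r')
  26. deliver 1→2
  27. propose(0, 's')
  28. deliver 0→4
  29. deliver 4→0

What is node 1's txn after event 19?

1

step 1 propose(0,'y'): 0={coor,t=1,log=-}
step 2 deliver 0→3: 3={part,t=1,log=-}
step 3 deliver 3→0: —
step 4 deliver 0→2: 2={part,t=1,log=-}
step 5 deliver 2→0: —
step 6 deliver 0→4: 4={part,t=1,log=-}
step 7 deliver 4→0: —
step 8 deliver 0→1: 1={part,t=1,log=-}
step 9 deliver 1→0: 0={coor,t=1,log=y}
step 10 deliver 0→3: 3={part,t=1,log=y}
step 11 deliver 0→4: 4={part,t=1,log=y}
step 12 deliver 2→1: —
step 13 timeout(0): 0={coor,t=2,log=y}
step 14 crash(4): 4={✗part,t=1,log=y}
step 15 crash(3): 3={✗part,t=1,log=y}
step 16 recover(3): 3={part,t=1,log=y}
step 17 deliver 0→4: —
step 18 timeout(0): 0={coor,t=3,log=y}
step 19 recover(4): 4={part,t=1,log=y}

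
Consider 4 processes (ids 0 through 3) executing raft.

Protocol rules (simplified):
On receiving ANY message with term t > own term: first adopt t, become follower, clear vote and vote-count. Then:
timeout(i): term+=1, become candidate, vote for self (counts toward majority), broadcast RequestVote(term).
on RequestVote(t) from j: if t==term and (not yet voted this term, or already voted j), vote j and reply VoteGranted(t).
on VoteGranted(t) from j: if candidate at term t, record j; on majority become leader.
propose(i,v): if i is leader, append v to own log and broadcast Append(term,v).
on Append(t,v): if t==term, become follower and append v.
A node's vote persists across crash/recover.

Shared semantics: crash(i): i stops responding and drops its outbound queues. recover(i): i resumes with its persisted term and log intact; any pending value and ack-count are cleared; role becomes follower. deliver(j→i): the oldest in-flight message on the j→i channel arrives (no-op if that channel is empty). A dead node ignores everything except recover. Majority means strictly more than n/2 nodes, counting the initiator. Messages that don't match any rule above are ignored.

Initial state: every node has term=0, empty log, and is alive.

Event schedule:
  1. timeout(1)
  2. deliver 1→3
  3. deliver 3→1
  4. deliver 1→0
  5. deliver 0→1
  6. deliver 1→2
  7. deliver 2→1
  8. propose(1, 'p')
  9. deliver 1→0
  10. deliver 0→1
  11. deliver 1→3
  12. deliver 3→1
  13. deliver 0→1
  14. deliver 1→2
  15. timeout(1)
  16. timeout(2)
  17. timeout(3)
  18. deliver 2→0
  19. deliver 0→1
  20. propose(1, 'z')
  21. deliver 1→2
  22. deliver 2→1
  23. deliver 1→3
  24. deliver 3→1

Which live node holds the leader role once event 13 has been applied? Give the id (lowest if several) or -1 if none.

after 1 — timeout(1): n1:cand/t1/[-]
after 2 — deliver 1→3: n3:foll/t1/[-]
after 3 — deliver 3→1: ·
after 4 — deliver 1→0: n0:foll/t1/[-]
after 5 — deliver 0→1: n1:lead/t1/[-]
after 6 — deliver 1→2: n2:foll/t1/[-]
after 7 — deliver 2→1: ·
after 8 — propose(1,'p'): n1:lead/t1/[p]
after 9 — deliver 1→0: n0:foll/t1/[p]
after 10 — deliver 0→1: ·
after 11 — deliver 1→3: n3:foll/t1/[p]
after 12 — deliver 3→1: ·
after 13 — deliver 0→1: ·

1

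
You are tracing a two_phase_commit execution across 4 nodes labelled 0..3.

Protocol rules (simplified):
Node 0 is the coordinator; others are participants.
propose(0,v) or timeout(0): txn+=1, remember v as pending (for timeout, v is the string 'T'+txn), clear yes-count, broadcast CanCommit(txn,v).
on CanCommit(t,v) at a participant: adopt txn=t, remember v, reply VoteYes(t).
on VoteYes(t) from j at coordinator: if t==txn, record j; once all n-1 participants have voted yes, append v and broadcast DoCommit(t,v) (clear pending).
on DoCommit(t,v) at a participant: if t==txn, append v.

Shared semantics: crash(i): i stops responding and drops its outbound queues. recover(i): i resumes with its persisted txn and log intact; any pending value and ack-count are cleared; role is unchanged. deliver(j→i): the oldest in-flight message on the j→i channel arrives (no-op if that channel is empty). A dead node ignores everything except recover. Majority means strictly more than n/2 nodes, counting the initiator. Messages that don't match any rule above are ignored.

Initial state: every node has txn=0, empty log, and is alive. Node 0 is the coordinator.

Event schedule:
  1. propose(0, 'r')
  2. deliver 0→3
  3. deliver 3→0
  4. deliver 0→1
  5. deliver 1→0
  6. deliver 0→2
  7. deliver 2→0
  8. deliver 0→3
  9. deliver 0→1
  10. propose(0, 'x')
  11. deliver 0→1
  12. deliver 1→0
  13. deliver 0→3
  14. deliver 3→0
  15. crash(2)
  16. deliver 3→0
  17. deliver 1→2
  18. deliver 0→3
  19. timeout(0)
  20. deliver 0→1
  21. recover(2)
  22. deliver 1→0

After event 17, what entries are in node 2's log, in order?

empty

after 1 — propose(0,'r'): n0:coor/t1/[-]
after 2 — deliver 0→3: n3:part/t1/[-]
after 3 — deliver 3→0: ·
after 4 — deliver 0→1: n1:part/t1/[-]
after 5 — deliver 1→0: ·
after 6 — deliver 0→2: n2:part/t1/[-]
after 7 — deliver 2→0: n0:coor/t1/[r]
after 8 — deliver 0→3: n3:part/t1/[r]
after 9 — deliver 0→1: n1:part/t1/[r]
after 10 — propose(0,'x'): n0:coor/t2/[r]
after 11 — deliver 0→1: n1:part/t2/[r]
after 12 — deliver 1→0: ·
after 13 — deliver 0→3: n3:part/t2/[r]
after 14 — deliver 3→0: ·
after 15 — crash(2): n2:✗part/t1/[-]
after 16 — deliver 3→0: ·
after 17 — deliver 1→2: ·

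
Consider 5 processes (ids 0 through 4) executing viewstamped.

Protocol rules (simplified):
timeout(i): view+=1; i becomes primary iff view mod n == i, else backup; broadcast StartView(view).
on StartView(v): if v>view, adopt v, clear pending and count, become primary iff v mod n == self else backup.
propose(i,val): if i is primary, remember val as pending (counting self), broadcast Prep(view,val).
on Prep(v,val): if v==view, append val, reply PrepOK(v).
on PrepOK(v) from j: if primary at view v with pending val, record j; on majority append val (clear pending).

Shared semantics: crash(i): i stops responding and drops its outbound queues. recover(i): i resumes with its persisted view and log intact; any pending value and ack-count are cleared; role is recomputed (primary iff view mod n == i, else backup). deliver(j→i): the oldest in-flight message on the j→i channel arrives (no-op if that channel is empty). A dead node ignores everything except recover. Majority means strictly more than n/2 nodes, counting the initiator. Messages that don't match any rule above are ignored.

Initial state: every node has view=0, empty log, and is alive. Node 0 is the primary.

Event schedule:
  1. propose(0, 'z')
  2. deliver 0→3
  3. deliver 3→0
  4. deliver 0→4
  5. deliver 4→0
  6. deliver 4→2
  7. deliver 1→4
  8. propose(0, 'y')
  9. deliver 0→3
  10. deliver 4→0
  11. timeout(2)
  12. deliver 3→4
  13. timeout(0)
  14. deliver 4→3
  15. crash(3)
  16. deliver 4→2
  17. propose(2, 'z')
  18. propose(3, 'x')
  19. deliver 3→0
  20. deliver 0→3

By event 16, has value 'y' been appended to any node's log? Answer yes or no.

[1] propose(0,'z') → ∅
[2] deliver 0→3 → N3(back v0 [z])
[3] deliver 3→0 → ∅
[4] deliver 0→4 → N4(back v0 [z])
[5] deliver 4→0 → N0(prim v0 [z])
[6] deliver 4→2 → ∅
[7] deliver 1→4 → ∅
[8] propose(0,'y') → ∅
[9] deliver 0→3 → N3(back v0 [z,y])
[10] deliver 4→0 → ∅
[11] timeout(2) → N2(back v1 [-])
[12] deliver 3→4 → ∅
[13] timeout(0) → N0(back v1 [z])
[14] deliver 4→3 → ∅
[15] crash(3) → N3(✗back v0 [z,y])
[16] deliver 4→2 → ∅

yes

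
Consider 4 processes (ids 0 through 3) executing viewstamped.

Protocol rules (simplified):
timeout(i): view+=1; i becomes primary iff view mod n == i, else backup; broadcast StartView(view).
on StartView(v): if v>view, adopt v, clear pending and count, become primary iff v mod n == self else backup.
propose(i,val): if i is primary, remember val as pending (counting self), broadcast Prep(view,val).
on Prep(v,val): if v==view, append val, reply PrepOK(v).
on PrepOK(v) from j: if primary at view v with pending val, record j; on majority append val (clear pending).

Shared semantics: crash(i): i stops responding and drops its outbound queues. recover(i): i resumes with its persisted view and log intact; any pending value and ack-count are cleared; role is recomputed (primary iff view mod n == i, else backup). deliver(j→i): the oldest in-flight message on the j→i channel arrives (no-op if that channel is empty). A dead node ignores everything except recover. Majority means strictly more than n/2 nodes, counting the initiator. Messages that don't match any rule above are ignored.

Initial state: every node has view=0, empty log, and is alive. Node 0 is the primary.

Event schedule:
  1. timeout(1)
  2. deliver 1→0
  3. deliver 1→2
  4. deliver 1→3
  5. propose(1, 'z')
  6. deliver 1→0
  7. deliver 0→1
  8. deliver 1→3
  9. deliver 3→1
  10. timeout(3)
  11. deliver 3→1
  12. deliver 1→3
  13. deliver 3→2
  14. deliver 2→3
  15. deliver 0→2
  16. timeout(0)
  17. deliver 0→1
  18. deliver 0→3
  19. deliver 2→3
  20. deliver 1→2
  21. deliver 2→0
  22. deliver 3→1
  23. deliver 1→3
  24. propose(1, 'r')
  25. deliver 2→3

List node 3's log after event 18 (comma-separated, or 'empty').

after 1 — timeout(1): n1:prim/v1/[-]
after 2 — deliver 1→0: n0:back/v1/[-]
after 3 — deliver 1→2: n2:back/v1/[-]
after 4 — deliver 1→3: n3:back/v1/[-]
after 5 — propose(1,'z'): ·
after 6 — deliver 1→0: n0:back/v1/[z]
after 7 — deliver 0→1: ·
after 8 — deliver 1→3: n3:back/v1/[z]
after 9 — deliver 3→1: n1:prim/v1/[z]
after 10 — timeout(3): n3:back/v2/[z]
after 11 — deliver 3→1: n1:back/v2/[z]
after 12 — deliver 1→3: ·
after 13 — deliver 3→2: n2:prim/v2/[-]
after 14 — deliver 2→3: ·
after 15 — deliver 0→2: ·
after 16 — timeout(0): n0:back/v2/[z]
after 17 — deliver 0→1: ·
after 18 — deliver 0→3: ·

z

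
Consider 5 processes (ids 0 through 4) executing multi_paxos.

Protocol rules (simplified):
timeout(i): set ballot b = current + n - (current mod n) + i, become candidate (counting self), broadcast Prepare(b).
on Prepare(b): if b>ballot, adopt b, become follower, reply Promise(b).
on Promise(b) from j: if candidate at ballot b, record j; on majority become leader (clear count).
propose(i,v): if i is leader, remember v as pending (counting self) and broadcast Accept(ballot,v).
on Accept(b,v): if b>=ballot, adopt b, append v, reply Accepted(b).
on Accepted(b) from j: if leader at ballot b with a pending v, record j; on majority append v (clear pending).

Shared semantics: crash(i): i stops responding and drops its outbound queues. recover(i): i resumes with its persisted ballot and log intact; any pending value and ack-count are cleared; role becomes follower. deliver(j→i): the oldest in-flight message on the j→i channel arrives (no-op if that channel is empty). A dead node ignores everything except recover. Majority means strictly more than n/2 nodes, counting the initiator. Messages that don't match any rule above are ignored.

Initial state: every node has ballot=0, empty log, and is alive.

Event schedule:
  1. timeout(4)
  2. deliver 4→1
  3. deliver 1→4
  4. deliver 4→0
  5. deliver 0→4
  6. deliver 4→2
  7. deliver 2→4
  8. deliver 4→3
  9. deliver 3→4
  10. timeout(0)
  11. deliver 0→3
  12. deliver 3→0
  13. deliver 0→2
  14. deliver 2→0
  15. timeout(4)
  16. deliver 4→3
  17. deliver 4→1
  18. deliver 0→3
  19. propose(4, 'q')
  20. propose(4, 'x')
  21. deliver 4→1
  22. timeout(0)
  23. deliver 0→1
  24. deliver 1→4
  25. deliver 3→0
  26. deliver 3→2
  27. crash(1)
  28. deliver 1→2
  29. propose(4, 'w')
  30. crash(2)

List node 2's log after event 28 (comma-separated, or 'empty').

empty

e1 timeout(4): 4[cand,b=9,-]
e2 deliver 4→1: 1[foll,b=9,-]
e3 deliver 1→4: ·
e4 deliver 4→0: 0[foll,b=9,-]
e5 deliver 0→4: 4[lead,b=9,-]
e6 deliver 4→2: 2[foll,b=9,-]
e7 deliver 2→4: ·
e8 deliver 4→3: 3[foll,b=9,-]
e9 deliver 3→4: ·
e10 timeout(0): 0[cand,b=10,-]
e11 deliver 0→3: 3[foll,b=10,-]
e12 deliver 3→0: ·
e13 deliver 0→2: 2[foll,b=10,-]
e14 deliver 2→0: 0[lead,b=10,-]
e15 timeout(4): 4[cand,b=14,-]
e16 deliver 4→3: 3[foll,b=14,-]
e17 deliver 4→1: 1[foll,b=14,-]
e18 deliver 0→3: ·
e19 propose(4,'q'): ·
e20 propose(4,'x'): ·
e21 deliver 4→1: ·
e22 timeout(0): 0[cand,b=15,-]
e23 deliver 0→1: ·
e24 deliver 1→4: ·
e25 deliver 3→0: ·
e26 deliver 3→2: ·
e27 crash(1): 1[✗foll,b=14,-]
e28 deliver 1→2: ·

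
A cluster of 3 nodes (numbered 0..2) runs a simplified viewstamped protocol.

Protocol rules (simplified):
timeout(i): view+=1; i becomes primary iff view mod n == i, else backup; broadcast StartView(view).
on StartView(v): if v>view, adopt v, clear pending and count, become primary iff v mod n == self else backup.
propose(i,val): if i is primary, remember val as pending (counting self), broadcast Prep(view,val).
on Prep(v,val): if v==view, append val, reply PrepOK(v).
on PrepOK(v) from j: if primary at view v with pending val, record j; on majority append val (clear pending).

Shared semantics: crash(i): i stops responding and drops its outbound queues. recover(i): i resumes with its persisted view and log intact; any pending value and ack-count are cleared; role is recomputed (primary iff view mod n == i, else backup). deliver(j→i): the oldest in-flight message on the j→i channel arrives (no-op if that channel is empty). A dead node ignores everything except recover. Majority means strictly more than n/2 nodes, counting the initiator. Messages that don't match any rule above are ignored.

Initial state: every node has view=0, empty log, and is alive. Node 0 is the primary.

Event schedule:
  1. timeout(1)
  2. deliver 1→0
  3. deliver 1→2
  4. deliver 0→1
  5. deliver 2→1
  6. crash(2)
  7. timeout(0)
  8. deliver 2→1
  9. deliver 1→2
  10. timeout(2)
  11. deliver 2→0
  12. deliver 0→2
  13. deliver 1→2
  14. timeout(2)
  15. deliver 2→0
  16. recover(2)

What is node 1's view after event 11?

step 1 timeout(1): 1={prim,v=1,log=-}
step 2 deliver 1→0: 0={back,v=1,log=-}
step 3 deliver 1→2: 2={back,v=1,log=-}
step 4 deliver 0→1: —
step 5 deliver 2→1: —
step 6 crash(2): 2={✗back,v=1,log=-}
step 7 timeout(0): 0={back,v=2,log=-}
step 8 deliver 2→1: —
step 9 deliver 1→2: —
step 10 timeout(2): —
step 11 deliver 2→0: —

1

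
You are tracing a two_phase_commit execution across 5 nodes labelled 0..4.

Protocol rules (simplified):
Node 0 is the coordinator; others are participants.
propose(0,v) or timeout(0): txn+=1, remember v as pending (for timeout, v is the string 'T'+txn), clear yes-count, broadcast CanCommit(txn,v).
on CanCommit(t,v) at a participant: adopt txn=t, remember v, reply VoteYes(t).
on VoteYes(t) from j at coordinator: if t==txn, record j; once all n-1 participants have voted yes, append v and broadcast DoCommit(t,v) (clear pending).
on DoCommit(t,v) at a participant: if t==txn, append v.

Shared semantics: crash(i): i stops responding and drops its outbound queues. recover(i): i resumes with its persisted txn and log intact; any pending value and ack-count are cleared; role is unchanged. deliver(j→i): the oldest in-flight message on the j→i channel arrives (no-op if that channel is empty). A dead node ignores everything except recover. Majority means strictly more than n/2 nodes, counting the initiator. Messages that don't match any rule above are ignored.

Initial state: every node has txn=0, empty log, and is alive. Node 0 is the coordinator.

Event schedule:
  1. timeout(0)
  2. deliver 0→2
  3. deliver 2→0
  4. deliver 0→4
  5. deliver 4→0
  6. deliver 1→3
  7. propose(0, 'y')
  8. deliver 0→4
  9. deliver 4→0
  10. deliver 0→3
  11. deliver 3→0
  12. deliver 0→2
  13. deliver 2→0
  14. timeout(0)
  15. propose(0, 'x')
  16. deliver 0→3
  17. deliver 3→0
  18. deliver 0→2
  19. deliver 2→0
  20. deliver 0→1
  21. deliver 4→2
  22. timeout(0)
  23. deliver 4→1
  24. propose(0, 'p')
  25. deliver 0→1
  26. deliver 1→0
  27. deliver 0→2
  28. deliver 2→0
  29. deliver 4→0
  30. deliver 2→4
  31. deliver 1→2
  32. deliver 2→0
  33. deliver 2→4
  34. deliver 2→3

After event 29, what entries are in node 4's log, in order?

e1 timeout(0): 0[coor,t=1,-]
e2 deliver 0→2: 2[part,t=1,-]
e3 deliver 2→0: ·
e4 deliver 0→4: 4[part,t=1,-]
e5 deliver 4→0: ·
e6 deliver 1→3: ·
e7 propose(0,'y'): 0[coor,t=2,-]
e8 deliver 0→4: 4[part,t=2,-]
e9 deliver 4→0: ·
e10 deliver 0→3: 3[part,t=1,-]
e11 deliver 3→0: ·
e12 deliver 0→2: 2[part,t=2,-]
e13 deliver 2→0: ·
e14 timeout(0): 0[coor,t=3,-]
e15 propose(0,'x'): 0[coor,t=4,-]
e16 deliver 0→3: 3[part,t=2,-]
e17 deliver 3→0: ·
e18 deliver 0→2: 2[part,t=3,-]
e19 deliver 2→0: ·
e20 deliver 0→1: 1[part,t=1,-]
e21 deliver 4→2: ·
e22 timeout(0): 0[coor,t=5,-]
e23 deliver 4→1: ·
e24 propose(0,'p'): 0[coor,t=6,-]
e25 deliver 0→1: 1[part,t=2,-]
e26 deliver 1→0: ·
e27 deliver 0→2: 2[part,t=4,-]
e28 deliver 2→0: ·
e29 deliver 4→0: ·

empty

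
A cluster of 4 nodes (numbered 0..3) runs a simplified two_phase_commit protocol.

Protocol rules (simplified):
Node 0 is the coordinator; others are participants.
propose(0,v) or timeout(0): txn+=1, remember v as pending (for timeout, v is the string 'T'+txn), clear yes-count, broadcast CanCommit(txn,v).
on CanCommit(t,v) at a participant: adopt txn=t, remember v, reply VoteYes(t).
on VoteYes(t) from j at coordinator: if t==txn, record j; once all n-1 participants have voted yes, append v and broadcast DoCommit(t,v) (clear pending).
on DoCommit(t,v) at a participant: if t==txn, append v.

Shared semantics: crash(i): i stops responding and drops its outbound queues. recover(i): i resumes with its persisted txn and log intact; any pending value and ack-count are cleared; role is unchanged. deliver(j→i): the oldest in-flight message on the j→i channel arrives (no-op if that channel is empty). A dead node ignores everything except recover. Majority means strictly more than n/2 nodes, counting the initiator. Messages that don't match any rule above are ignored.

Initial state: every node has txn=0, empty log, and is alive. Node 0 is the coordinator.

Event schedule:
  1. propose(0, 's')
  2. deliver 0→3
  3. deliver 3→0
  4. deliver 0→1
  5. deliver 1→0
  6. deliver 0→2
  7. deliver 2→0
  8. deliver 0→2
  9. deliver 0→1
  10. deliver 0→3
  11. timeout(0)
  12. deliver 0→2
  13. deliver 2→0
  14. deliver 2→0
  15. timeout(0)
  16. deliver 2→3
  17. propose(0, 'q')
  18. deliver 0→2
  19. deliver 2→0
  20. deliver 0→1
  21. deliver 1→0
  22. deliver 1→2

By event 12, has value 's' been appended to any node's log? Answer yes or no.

[1] propose(0,'s') → N0(coor t1 [-])
[2] deliver 0→3 → N3(part t1 [-])
[3] deliver 3→0 → ∅
[4] deliver 0→1 → N1(part t1 [-])
[5] deliver 1→0 → ∅
[6] deliver 0→2 → N2(part t1 [-])
[7] deliver 2→0 → N0(coor t1 [s])
[8] deliver 0→2 → N2(part t1 [s])
[9] deliver 0→1 → N1(part t1 [s])
[10] deliver 0→3 → N3(part t1 [s])
[11] timeout(0) → N0(coor t2 [s])
[12] deliver 0→2 → N2(part t2 [s])

yes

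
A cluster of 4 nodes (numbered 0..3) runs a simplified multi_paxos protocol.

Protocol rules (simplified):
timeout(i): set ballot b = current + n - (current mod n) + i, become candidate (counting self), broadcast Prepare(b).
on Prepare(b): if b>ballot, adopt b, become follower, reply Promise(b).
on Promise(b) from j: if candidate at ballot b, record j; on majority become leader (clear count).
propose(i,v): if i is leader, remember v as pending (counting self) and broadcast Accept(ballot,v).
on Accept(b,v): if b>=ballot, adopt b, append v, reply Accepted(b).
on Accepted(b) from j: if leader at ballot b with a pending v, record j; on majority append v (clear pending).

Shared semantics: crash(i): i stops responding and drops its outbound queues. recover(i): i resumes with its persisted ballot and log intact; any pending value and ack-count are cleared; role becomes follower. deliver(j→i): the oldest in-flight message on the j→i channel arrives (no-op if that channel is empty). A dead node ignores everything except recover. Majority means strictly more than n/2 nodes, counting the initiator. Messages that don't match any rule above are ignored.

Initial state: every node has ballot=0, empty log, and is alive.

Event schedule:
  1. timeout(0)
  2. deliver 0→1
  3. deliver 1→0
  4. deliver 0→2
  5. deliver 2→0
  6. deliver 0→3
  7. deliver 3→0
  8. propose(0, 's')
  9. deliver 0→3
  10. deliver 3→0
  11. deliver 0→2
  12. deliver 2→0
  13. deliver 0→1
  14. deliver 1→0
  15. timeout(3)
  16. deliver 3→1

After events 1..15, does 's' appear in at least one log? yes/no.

e1 timeout(0): 0[cand,b=4,-]
e2 deliver 0→1: 1[foll,b=4,-]
e3 deliver 1→0: ·
e4 deliver 0→2: 2[foll,b=4,-]
e5 deliver 2→0: 0[lead,b=4,-]
e6 deliver 0→3: 3[foll,b=4,-]
e7 deliver 3→0: ·
e8 propose(0,'s'): ·
e9 deliver 0→3: 3[foll,b=4,s]
e10 deliver 3→0: ·
e11 deliver 0→2: 2[foll,b=4,s]
e12 deliver 2→0: 0[lead,b=4,s]
e13 deliver 0→1: 1[foll,b=4,s]
e14 deliver 1→0: ·
e15 timeout(3): 3[cand,b=11,s]

yes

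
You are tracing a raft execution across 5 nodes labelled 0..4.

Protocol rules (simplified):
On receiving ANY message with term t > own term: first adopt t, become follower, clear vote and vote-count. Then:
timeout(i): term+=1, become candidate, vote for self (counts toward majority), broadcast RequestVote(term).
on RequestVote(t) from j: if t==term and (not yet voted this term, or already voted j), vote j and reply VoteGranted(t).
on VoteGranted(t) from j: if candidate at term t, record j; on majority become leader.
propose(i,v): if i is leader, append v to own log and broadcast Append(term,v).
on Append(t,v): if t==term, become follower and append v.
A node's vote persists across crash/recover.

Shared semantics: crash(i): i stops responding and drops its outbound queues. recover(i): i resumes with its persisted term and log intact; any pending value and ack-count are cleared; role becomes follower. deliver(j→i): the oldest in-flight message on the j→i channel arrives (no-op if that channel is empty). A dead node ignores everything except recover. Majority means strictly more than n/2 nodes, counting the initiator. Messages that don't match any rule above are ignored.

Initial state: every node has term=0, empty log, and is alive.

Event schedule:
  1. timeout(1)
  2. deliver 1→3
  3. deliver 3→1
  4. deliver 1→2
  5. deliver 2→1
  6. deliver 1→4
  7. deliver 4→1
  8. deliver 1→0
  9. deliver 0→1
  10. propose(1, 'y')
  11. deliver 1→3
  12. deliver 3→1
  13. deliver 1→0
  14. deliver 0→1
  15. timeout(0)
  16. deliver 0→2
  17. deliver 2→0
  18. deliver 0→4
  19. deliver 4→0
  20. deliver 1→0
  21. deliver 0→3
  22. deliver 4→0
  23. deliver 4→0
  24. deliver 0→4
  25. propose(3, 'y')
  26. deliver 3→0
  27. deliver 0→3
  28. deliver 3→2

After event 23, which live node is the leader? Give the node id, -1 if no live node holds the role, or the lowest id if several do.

0

step 1 timeout(1): 1={cand,t=1,log=-}
step 2 deliver 1→3: 3={foll,t=1,log=-}
step 3 deliver 3→1: —
step 4 deliver 1→2: 2={foll,t=1,log=-}
step 5 deliver 2→1: 1={lead,t=1,log=-}
step 6 deliver 1→4: 4={foll,t=1,log=-}
step 7 deliver 4→1: —
step 8 deliver 1→0: 0={foll,t=1,log=-}
step 9 deliver 0→1: —
step 10 propose(1,'y'): 1={lead,t=1,log=y}
step 11 deliver 1→3: 3={foll,t=1,log=y}
step 12 deliver 3→1: —
step 13 deliver 1→0: 0={foll,t=1,log=y}
step 14 deliver 0→1: —
step 15 timeout(0): 0={cand,t=2,log=y}
step 16 deliver 0→2: 2={foll,t=2,log=-}
step 17 deliver 2→0: —
step 18 deliver 0→4: 4={foll,t=2,log=-}
step 19 deliver 4→0: 0={lead,t=2,log=y}
step 20 deliver 1→0: —
step 21 deliver 0→3: 3={foll,t=2,log=y}
step 22 deliver 4→0: —
step 23 deliver 4→0: —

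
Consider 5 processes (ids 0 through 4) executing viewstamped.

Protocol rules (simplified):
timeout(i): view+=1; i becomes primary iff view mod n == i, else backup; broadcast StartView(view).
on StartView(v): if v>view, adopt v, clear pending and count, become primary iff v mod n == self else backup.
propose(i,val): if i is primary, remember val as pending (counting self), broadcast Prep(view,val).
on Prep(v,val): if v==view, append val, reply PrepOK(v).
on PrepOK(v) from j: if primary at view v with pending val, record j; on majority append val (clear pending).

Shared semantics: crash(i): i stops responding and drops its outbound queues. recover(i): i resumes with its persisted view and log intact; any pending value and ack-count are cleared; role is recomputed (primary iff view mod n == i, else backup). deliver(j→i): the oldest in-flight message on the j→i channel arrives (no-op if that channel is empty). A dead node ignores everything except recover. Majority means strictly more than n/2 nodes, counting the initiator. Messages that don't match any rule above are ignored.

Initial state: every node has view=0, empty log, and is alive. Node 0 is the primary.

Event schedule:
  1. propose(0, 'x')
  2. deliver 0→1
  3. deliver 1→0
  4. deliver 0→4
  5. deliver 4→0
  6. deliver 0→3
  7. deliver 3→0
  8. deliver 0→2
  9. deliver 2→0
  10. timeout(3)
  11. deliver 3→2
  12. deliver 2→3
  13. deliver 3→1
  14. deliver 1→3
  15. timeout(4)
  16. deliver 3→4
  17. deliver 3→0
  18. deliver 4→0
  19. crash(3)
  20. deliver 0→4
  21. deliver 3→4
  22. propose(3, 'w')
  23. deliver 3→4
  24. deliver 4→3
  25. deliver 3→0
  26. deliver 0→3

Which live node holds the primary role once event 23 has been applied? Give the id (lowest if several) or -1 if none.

1

step 1 propose(0,'x'): —
step 2 deliver 0→1: 1={back,v=0,log=x}
step 3 deliver 1→0: —
step 4 deliver 0→4: 4={back,v=0,log=x}
step 5 deliver 4→0: 0={prim,v=0,log=x}
step 6 deliver 0→3: 3={back,v=0,log=x}
step 7 deliver 3→0: —
step 8 deliver 0→2: 2={back,v=0,log=x}
step 9 deliver 2→0: —
step 10 timeout(3): 3={back,v=1,log=x}
step 11 deliver 3→2: 2={back,v=1,log=x}
step 12 deliver 2→3: —
step 13 deliver 3→1: 1={prim,v=1,log=x}
step 14 deliver 1→3: —
step 15 timeout(4): 4={back,v=1,log=x}
step 16 deliver 3→4: —
step 17 deliver 3→0: 0={back,v=1,log=x}
step 18 deliver 4→0: —
step 19 crash(3): 3={✗back,v=1,log=x}
step 20 deliver 0→4: —
step 21 deliver 3→4: —
step 22 propose(3,'w'): —
step 23 deliver 3→4: —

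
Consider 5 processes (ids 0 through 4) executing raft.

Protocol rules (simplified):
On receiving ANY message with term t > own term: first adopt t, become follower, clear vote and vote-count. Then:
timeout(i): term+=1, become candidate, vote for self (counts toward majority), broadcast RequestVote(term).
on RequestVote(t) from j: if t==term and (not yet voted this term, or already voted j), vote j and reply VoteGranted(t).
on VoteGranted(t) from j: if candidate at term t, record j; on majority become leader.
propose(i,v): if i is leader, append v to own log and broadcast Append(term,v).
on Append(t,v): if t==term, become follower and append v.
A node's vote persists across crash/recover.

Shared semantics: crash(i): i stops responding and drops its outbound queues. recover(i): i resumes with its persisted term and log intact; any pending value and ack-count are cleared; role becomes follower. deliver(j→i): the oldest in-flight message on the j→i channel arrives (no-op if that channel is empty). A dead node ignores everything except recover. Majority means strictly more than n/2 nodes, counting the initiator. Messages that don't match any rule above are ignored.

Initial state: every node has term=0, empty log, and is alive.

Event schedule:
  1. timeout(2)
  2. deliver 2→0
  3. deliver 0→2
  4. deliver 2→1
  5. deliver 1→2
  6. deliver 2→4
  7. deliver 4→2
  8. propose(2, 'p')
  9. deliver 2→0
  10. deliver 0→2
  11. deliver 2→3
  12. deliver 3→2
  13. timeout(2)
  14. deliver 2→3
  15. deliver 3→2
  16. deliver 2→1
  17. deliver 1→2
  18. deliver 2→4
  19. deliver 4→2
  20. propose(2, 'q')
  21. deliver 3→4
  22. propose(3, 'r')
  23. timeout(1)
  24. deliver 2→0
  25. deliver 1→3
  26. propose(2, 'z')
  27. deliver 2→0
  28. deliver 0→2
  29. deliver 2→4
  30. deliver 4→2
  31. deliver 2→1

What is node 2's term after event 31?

[1] timeout(2) → N2(cand t1 [-])
[2] deliver 2→0 → N0(foll t1 [-])
[3] deliver 0→2 → ∅
[4] deliver 2→1 → N1(foll t1 [-])
[5] deliver 1→2 → N2(lead t1 [-])
[6] deliver 2→4 → N4(foll t1 [-])
[7] deliver 4→2 → ∅
[8] propose(2,'p') → N2(lead t1 [p])
[9] deliver 2→0 → N0(foll t1 [p])
[10] deliver 0→2 → ∅
[11] deliver 2→3 → N3(foll t1 [-])
[12] deliver 3→2 → ∅
[13] timeout(2) → N2(cand t2 [p])
[14] deliver 2→3 → N3(foll t1 [p])
[15] deliver 3→2 → ∅
[16] deliver 2→1 → N1(foll t1 [p])
[17] deliver 1→2 → ∅
[18] deliver 2→4 → N4(foll t1 [p])
[19] deliver 4→2 → ∅
[20] propose(2,'q') → ∅
[21] deliver 3→4 → ∅
[22] propose(3,'r') → ∅
[23] timeout(1) → N1(cand t2 [p])
[24] deliver 2→0 → N0(foll t2 [p])
[25] deliver 1→3 → N3(foll t2 [p])
[26] propose(2,'z') → ∅
[27] deliver 2→0 → ∅
[28] deliver 0→2 → ∅
[29] deliver 2→4 → N4(foll t2 [p])
[30] deliver 4→2 → N2(lead t2 [p])
[31] deliver 2→1 → ∅

2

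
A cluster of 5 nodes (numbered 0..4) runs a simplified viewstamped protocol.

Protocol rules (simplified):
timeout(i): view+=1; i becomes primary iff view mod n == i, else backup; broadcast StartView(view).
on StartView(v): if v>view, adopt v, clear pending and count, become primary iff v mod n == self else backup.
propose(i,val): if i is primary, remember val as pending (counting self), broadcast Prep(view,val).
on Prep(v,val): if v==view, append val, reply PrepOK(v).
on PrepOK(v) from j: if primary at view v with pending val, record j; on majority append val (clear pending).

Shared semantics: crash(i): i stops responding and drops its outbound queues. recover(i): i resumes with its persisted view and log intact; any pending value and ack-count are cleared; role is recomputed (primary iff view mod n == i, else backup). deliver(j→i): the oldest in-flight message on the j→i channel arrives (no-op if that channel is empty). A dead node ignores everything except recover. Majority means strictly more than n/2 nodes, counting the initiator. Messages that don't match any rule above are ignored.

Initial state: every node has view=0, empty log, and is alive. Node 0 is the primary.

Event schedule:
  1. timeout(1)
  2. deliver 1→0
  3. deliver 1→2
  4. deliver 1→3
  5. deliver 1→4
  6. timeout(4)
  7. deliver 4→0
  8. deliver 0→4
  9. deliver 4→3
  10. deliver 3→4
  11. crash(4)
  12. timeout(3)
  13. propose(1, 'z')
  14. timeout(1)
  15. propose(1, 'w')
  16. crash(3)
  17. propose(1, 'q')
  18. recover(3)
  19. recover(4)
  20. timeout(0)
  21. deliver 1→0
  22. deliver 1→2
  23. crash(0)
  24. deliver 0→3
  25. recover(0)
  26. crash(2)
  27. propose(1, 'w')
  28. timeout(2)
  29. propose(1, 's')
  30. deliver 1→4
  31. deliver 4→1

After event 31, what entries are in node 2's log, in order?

after 1 — timeout(1): n1:prim/v1/[-]
after 2 — deliver 1→0: n0:back/v1/[-]
after 3 — deliver 1→2: n2:back/v1/[-]
after 4 — deliver 1→3: n3:back/v1/[-]
after 5 — deliver 1→4: n4:back/v1/[-]
after 6 — timeout(4): n4:back/v2/[-]
after 7 — deliver 4→0: n0:back/v2/[-]
after 8 — deliver 0→4: ·
after 9 — deliver 4→3: n3:back/v2/[-]
after 10 — deliver 3→4: ·
after 11 — crash(4): n4:✗back/v2/[-]
after 12 — timeout(3): n3:prim/v3/[-]
after 13 — propose(1,'z'): ·
after 14 — timeout(1): n1:back/v2/[-]
after 15 — propose(1,'w'): ·
after 16 — crash(3): n3:✗prim/v3/[-]
after 17 — propose(1,'q'): ·
after 18 — recover(3): n3:prim/v3/[-]
after 19 — recover(4): n4:back/v2/[-]
after 20 — timeout(0): n0:back/v3/[-]
after 21 — deliver 1→0: ·
after 22 — deliver 1→2: n2:back/v1/[z]
after 23 — crash(0): n0:✗back/v3/[-]
after 24 — deliver 0→3: ·
after 25 — recover(0): n0:back/v3/[-]
after 26 — crash(2): n2:✗back/v1/[z]
after 27 — propose(1,'w'): ·
after 28 — timeout(2): ·
after 29 — propose(1,'s'): ·
after 30 — deliver 1→4: ·
after 31 — deliver 4→1: ·

z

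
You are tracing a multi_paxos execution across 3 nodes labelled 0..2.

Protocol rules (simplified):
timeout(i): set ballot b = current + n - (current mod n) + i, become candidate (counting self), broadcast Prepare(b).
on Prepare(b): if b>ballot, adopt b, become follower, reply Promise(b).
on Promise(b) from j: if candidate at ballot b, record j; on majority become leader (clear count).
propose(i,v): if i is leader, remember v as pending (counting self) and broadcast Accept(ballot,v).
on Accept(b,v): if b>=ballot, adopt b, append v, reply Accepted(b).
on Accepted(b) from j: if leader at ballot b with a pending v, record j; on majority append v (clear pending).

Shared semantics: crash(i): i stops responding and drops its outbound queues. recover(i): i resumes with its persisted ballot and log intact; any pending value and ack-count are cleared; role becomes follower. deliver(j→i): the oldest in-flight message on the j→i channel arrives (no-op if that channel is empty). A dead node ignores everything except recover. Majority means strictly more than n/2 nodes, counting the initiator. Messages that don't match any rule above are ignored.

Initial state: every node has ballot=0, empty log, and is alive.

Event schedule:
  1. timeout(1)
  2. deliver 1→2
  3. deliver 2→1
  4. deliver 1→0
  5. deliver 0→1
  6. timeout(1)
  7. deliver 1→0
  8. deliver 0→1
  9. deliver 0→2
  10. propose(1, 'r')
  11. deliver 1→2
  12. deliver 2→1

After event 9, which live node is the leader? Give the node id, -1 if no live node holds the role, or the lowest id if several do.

1

[1] timeout(1) → N1(cand b4 [-])
[2] deliver 1→2 → N2(foll b4 [-])
[3] deliver 2→1 → N1(lead b4 [-])
[4] deliver 1→0 → N0(foll b4 [-])
[5] deliver 0→1 → ∅
[6] timeout(1) → N1(cand b7 [-])
[7] deliver 1→0 → N0(foll b7 [-])
[8] deliver 0→1 → N1(lead b7 [-])
[9] deliver 0→2 → ∅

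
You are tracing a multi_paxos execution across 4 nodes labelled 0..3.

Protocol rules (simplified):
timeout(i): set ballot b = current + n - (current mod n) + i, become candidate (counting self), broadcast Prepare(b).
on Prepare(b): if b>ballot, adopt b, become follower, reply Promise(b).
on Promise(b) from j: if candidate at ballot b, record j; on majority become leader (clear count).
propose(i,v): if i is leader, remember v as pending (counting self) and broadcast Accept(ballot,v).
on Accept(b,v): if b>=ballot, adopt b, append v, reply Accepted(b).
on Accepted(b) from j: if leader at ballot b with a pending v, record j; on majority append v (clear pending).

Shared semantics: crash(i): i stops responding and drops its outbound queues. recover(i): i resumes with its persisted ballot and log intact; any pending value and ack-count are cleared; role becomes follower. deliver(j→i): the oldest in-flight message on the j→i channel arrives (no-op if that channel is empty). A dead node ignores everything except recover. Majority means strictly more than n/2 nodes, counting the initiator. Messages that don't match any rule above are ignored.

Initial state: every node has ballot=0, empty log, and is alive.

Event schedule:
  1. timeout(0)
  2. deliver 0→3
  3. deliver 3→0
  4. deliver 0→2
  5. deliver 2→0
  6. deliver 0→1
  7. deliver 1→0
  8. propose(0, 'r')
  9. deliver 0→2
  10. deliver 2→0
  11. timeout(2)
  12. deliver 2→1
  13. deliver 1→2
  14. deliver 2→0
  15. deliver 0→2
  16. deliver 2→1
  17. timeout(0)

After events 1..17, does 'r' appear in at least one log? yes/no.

yes

[1] timeout(0) → N0(cand b4 [-])
[2] deliver 0→3 → N3(foll b4 [-])
[3] deliver 3→0 → ∅
[4] deliver 0→2 → N2(foll b4 [-])
[5] deliver 2→0 → N0(lead b4 [-])
[6] deliver 0→1 → N1(foll b4 [-])
[7] deliver 1→0 → ∅
[8] propose(0,'r') → ∅
[9] deliver 0→2 → N2(foll b4 [r])
[10] deliver 2→0 → ∅
[11] timeout(2) → N2(cand b10 [r])
[12] deliver 2→1 → N1(foll b10 [-])
[13] deliver 1→2 → ∅
[14] deliver 2→0 → N0(foll b10 [-])
[15] deliver 0→2 → N2(lead b10 [r])
[16] deliver 2→1 → ∅
[17] timeout(0) → N0(cand b12 [-])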